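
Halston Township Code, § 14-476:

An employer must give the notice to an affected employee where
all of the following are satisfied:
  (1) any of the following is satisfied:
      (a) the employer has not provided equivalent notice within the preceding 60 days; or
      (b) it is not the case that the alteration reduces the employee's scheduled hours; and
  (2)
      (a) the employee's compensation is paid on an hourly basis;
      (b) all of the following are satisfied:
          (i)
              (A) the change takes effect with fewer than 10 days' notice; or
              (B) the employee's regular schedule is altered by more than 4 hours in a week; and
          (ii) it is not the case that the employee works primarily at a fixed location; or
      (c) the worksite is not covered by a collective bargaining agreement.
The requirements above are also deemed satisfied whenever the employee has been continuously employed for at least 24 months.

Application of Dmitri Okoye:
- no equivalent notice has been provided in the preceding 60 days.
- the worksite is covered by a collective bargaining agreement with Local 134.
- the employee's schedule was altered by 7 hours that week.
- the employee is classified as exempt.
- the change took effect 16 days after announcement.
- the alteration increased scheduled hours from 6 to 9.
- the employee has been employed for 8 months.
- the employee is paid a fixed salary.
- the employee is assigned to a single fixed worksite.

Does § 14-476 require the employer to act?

No — not required.

(a) no recent notice — satisfied.
(b) not (hours reduced) — met.
So (1) is satisfied (T OR T).
(a) hourly-paid — not met.
(A) < 10 days' notice — not met.
(B) schedule shift > 4h — holds.
So (i) is satisfied (F OR T).
(ii) not (fixed location) — fails.
(b): T AND F → false.
(c) no CBA — not satisfied.
(2) = F OR F OR F = false.
Overall = T AND F = false.
Exception (tenure ≥ 24 mo.) — not satisfied.
Result: main false OR exception false → false.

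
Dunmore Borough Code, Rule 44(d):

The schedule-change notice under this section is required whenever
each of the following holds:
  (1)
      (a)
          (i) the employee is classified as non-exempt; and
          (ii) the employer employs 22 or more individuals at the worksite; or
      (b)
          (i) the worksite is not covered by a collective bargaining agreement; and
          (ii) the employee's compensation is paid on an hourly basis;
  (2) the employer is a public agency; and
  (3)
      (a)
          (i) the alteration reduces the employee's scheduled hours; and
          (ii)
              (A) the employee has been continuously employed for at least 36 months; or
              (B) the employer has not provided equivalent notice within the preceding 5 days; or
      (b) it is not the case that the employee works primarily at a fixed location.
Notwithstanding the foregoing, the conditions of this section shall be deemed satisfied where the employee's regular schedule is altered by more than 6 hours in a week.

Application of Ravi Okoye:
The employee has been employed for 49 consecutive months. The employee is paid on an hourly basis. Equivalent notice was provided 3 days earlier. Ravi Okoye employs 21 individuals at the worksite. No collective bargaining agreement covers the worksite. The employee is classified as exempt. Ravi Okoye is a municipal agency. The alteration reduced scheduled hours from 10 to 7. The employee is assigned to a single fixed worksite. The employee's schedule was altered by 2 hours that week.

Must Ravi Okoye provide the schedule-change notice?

(i) non-exempt — fails.
(ii) ≥ 22 at site — fails.
So (a) is not satisfied (F AND F).
(i) no CBA — met.
(ii) hourly-paid — satisfied.
(b): T AND T → true.
So (1) is satisfied (F OR T).
(2) public agency — met.
(i) hours reduced — holds.
(A) tenure ≥ 36 mo. — holds.
(B) no recent notice — not satisfied.
(ii): T OR F → true.
(a) = T AND T = true.
(b) not (fixed location) — fails.
(3) = T OR F = true.
Overall = T AND T AND T = true.
Exception (schedule shift > 6h) — not satisfied.
Result: main true OR exception false → true.

Yes — required.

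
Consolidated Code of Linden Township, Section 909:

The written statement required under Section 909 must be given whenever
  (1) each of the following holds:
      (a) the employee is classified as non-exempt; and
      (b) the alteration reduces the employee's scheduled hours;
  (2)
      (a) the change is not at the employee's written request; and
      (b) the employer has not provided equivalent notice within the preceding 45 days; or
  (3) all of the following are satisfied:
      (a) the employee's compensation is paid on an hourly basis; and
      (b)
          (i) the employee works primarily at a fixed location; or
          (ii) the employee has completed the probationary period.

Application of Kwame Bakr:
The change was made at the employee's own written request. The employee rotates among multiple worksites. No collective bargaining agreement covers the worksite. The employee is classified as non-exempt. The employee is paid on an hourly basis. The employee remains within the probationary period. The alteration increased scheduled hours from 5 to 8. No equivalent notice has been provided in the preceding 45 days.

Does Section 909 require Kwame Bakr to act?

(a) non-exempt — met.
(b) hours reduced — fails.
(1) = T AND F = false.
(a) not employee-requested — not satisfied.
(b) no recent notice — met.
(2) = F AND T = false.
(a) hourly-paid — satisfied.
(i) fixed location — fails.
(ii) past probation — fails.
(b) = F OR F = false.
(3): T AND F → false.
So Overall is not satisfied (F OR F OR F).

No — not required.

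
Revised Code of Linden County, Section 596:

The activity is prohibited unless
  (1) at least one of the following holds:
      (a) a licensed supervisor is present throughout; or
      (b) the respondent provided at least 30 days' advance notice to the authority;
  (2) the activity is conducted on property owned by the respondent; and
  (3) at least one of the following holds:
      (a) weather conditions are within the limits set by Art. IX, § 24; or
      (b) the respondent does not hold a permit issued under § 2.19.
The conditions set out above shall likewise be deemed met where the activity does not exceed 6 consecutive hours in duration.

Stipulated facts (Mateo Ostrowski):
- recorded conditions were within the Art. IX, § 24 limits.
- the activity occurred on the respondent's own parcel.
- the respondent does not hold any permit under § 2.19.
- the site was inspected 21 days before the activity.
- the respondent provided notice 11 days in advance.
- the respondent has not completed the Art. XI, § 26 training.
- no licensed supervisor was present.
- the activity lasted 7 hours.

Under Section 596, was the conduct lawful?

No — unlawful.

(a) supervisor present — fails.
(b) ≥30 days' notice — not met.
(1): F OR F → false.
(2) own property — met.
(a) weather ok — met.
(b) not (holds permit) — satisfied.
(3) = T OR T = true.
So Overall is not satisfied (F AND T AND T).
Exception (≤ 6 hrs duration) — not satisfied.
Result: main false OR exception false → false.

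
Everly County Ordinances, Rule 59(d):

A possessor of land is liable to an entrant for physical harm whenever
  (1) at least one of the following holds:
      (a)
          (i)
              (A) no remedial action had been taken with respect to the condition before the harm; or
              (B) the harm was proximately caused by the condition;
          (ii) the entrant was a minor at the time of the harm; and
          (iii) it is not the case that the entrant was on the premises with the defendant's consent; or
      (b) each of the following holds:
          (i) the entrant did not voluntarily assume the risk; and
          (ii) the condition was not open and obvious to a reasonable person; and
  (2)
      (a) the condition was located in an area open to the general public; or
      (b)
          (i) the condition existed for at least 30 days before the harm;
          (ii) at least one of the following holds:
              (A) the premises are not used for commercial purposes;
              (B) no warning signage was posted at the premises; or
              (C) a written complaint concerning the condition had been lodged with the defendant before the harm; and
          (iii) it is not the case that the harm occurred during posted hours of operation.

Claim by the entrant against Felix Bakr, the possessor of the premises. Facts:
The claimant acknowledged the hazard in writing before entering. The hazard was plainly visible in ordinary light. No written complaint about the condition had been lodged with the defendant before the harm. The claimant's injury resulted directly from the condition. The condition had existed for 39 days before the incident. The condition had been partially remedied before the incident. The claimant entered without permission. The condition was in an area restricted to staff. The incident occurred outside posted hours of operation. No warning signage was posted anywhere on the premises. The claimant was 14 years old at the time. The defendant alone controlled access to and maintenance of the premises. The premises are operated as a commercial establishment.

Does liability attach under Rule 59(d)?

(A) no remedial action — not met.
(B) proximate cause — met.
(i): F OR T → true.
(ii) entrant a minor — holds.
(iii) not (consent to enter) — met.
(a): T AND T AND T → true.
(i) no assumed risk — not met.
(ii) not open/obvious — fails.
So (b) is not satisfied (F AND F).
(1): T OR F → true.
(a) public area — not met.
(i) condition ≥30 days old — holds.
(A) not (commercial use) — not satisfied.
(B) no signage posted — satisfied.
(C) complaint lodged — not met.
So (ii) is satisfied (F OR T OR F).
(iii) not (during posted hours) — holds.
(b): T AND T AND T → true.
(2) = F OR T = true.
Overall: T AND T → true.

Yes — liable.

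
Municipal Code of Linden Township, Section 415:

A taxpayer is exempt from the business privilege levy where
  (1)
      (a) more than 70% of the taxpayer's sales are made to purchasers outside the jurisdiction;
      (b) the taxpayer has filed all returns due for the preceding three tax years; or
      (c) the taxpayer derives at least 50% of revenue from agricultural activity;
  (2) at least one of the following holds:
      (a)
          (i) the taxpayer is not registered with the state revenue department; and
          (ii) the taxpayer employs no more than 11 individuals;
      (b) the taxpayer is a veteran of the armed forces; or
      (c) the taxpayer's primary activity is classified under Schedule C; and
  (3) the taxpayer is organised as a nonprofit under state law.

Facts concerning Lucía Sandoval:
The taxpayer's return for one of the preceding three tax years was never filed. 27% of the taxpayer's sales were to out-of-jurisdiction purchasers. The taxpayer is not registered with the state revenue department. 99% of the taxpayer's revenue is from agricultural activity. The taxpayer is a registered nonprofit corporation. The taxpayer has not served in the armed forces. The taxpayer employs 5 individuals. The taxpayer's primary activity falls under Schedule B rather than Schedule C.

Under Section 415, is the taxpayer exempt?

Yes — exempt.

(a) >70% out-of-jur. sales — not satisfied.
(b) returns current — fails.
(c) ≥50% agricultural — holds.
So (1) is satisfied (F OR F OR T).
(i) not (state-registered) — met.
(ii) ≤ 11 employees — satisfied.
(a): T AND T → true.
(b) veteran — fails.
(c) Schedule C activity — not satisfied.
So (2) is satisfied (T OR F OR F).
(3) nonprofit — holds.
Overall = T AND T AND T = true.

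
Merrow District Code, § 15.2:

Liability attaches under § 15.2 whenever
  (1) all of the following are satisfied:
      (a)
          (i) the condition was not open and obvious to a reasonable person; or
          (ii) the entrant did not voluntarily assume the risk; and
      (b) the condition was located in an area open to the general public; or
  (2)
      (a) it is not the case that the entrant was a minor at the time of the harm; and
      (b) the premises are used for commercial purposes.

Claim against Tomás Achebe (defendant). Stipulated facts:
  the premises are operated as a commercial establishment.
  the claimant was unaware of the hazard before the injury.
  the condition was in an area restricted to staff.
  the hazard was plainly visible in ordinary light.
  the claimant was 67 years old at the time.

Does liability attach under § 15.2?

(i) not open/obvious — not satisfied.
(ii) no assumed risk — holds.
So (a) is satisfied (F OR T).
(b) public area — not met.
(1) = T AND F = false.
(a) not (entrant a minor) — holds.
(b) commercial use — satisfied.
(2) = T AND T = true.
Overall = F OR T = true.

Yes — liable.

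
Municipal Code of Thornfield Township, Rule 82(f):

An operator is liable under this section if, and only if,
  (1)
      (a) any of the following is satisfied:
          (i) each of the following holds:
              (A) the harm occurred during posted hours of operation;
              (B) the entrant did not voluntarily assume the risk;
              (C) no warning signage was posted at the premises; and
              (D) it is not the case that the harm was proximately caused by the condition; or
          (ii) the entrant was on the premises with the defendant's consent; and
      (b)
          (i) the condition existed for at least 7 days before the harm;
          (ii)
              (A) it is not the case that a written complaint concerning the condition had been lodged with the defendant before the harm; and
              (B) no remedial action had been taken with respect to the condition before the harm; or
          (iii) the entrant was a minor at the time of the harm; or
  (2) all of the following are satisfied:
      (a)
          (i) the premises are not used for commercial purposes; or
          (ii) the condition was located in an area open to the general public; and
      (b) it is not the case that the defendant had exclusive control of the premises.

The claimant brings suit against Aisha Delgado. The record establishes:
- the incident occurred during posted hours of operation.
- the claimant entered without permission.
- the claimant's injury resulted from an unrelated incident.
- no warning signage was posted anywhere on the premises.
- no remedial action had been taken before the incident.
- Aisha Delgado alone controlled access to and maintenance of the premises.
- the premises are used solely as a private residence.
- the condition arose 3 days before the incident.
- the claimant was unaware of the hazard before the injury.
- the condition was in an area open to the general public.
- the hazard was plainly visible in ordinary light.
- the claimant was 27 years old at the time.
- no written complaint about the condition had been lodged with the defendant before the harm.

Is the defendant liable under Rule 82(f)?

(A) during posted hours — met.
(B) no assumed risk — holds.
(C) no signage posted — holds.
(D) not (proximate cause) — met.
(i): T AND T AND T AND T → true.
(ii) consent to enter — not satisfied.
So (a) is satisfied (T OR F).
(i) condition ≥7 days old — not met.
(A) not (complaint lodged) — met.
(B) no remedial action — met.
So (ii) is satisfied (T AND T).
(iii) entrant a minor — fails.
So (b) is satisfied (F OR T OR F).
(1): T AND T → true.
(i) not (commercial use) — satisfied.
(ii) public area — met.
(a): T OR T → true.
(b) not (exclusive control) — not satisfied.
(2): T AND F → false.
Overall = T OR F = true.

Yes — liable.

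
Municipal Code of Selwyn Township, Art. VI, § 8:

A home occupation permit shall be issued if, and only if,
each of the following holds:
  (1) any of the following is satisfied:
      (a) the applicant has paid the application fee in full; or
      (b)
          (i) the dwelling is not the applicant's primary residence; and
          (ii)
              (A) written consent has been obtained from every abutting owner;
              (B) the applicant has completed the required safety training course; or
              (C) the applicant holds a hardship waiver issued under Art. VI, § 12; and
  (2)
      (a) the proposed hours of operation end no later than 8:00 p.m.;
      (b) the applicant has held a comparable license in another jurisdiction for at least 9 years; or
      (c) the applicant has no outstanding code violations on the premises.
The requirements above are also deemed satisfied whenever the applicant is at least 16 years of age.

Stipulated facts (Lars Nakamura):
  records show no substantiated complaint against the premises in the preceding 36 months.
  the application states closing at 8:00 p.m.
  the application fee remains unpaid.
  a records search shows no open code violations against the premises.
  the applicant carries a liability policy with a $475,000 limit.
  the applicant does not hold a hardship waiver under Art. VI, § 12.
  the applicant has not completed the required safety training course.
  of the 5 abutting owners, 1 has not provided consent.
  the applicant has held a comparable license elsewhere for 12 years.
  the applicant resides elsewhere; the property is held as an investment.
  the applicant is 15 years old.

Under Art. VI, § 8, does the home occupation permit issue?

No — denied.

(a) fee paid — fails.
(i) not (primary residence) — met.
(A) all abutters consent — not satisfied.
(B) safety training — not met.
(C) hardship waiver — not satisfied.
(ii): F OR F OR F → false.
So (b) is not satisfied (T AND F).
So (1) is not satisfied (F OR F).
(a) closes by 8 p.m. — satisfied.
(b) prior license ≥ 9 yr — holds.
(c) no code violations — met.
So (2) is satisfied (T OR T OR T).
Overall: F AND T → false.
Exception (age ≥ 16) — not satisfied.
Result: main false OR exception false → false.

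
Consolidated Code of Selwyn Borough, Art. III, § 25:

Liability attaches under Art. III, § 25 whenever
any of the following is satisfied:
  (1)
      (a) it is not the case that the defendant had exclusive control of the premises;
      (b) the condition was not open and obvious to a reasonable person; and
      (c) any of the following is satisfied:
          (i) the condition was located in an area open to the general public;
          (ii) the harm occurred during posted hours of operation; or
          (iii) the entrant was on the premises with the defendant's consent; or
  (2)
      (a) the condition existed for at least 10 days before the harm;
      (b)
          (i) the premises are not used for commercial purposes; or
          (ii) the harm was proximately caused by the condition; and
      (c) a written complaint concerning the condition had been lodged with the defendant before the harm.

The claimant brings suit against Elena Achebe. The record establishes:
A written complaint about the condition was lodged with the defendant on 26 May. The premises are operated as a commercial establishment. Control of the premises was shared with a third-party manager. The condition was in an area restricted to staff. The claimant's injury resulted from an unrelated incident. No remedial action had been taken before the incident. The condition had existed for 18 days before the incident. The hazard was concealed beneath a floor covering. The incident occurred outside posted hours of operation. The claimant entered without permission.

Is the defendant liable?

(a) not (exclusive control) — holds.
(b) not open/obvious — satisfied.
(i) public area — fails.
(ii) during posted hours — not met.
(iii) consent to enter — not met.
(c) = F OR F OR F = false.
(1) = T AND T AND F = false.
(a) condition ≥10 days old — holds.
(i) not (commercial use) — not satisfied.
(ii) proximate cause — not satisfied.
So (b) is not satisfied (F OR F).
(c) complaint lodged — holds.
(2): T AND F AND T → false.
So Overall is not satisfied (F OR F).

No — not liable.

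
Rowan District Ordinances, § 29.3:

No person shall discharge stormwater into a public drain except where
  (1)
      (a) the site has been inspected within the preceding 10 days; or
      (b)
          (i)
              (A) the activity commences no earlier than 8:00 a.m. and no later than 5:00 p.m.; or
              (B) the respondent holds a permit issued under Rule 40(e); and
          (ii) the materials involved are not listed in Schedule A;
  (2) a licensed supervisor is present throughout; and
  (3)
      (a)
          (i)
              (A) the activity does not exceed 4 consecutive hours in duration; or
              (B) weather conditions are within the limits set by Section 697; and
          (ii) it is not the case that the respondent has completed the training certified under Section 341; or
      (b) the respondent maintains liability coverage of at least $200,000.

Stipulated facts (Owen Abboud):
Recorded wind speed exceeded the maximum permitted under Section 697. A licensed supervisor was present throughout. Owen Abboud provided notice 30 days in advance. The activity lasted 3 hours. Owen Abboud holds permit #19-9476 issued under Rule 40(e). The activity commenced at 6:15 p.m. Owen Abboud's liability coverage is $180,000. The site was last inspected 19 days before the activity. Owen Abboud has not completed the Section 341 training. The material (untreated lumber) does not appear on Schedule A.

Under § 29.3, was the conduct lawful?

(a) site inspected — not met.
(A) start within hours — not satisfied.
(B) holds permit — satisfied.
(i) = F OR T = true.
(ii) not (Schedule A material) — met.
(b) = T AND T = true.
So (1) is satisfied (F OR T).
(2) supervisor present — holds.
(A) ≤ 4 hrs duration — holds.
(B) weather ok — fails.
(i) = T OR F = true.
(ii) not (training certified) — holds.
(a) = T AND T = true.
(b) coverage ≥ $200,000 — fails.
(3): T OR F → true.
So Overall is satisfied (T AND T AND T).

Yes — lawful.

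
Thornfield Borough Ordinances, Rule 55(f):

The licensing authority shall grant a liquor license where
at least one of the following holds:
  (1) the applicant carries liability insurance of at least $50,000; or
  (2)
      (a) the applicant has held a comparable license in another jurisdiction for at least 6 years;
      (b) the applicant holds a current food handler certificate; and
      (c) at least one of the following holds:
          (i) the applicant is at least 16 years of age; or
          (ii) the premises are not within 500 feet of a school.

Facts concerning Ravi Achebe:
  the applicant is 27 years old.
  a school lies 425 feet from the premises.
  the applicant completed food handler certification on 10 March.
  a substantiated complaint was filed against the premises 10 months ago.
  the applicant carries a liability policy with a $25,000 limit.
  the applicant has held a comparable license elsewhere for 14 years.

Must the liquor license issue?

(1) insurance ≥ $50,000 — fails.
(a) prior license ≥ 6 yr — satisfied.
(b) food handler cert. — met.
(i) age ≥ 16 — satisfied.
(ii) ≥500 ft from school — fails.
(c): T OR F → true.
(2): T AND T AND T → true.
Overall: F OR T → true.

Yes — granted.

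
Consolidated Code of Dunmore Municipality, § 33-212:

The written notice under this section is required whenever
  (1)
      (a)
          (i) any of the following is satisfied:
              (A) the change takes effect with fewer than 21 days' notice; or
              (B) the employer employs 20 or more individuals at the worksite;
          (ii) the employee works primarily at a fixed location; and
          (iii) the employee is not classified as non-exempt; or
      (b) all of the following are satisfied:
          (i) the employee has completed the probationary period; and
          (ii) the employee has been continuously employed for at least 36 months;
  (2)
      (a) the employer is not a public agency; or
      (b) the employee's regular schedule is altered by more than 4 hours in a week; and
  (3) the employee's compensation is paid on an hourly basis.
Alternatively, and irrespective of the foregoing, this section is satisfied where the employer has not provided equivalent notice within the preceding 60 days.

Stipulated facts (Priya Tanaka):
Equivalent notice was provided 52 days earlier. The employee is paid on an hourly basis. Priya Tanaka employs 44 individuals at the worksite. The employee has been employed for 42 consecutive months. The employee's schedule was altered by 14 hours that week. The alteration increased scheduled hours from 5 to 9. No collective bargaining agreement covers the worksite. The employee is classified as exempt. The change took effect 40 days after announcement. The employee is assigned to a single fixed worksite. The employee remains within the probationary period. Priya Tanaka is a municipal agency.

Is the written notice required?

Yes — required.

(A) < 21 days' notice — fails.
(B) ≥ 20 at site — satisfied.
(i) = F OR T = true.
(ii) fixed location — satisfied.
(iii) not (non-exempt) — holds.
(a) = T AND T AND T = true.
(i) past probation — fails.
(ii) tenure ≥ 36 mo. — satisfied.
(b) = F AND T = false.
So (1) is satisfied (T OR F).
(a) not (public agency) — not satisfied.
(b) schedule shift > 4h — holds.
(2): F OR T → true.
(3) hourly-paid — satisfied.
Overall: T AND T AND T → true.
Exception (no recent notice) — not satisfied.
Result: main true OR exception false → true.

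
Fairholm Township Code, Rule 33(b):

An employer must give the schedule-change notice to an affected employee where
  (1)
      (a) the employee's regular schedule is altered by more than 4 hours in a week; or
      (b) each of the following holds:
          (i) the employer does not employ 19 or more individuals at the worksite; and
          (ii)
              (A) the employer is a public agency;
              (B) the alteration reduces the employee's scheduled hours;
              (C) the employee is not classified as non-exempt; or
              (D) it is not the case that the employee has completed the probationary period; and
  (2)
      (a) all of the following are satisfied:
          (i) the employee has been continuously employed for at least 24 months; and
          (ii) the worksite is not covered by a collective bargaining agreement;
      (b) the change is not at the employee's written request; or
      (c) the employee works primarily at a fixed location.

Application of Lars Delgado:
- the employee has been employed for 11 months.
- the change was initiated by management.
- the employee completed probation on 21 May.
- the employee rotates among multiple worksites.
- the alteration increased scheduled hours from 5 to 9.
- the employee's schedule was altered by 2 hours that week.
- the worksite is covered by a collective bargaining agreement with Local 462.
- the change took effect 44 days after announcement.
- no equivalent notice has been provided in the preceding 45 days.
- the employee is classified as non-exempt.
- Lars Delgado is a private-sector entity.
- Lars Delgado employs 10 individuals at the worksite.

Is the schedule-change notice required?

No — not required.

(a) schedule shift > 4h — not satisfied.
(i) not (≥ 19 at site) — satisfied.
(A) public agency — not satisfied.
(B) hours reduced — fails.
(C) not (non-exempt) — not satisfied.
(D) not (past probation) — fails.
(ii): F OR F OR F OR F → false.
(b) = T AND F = false.
So (1) is not satisfied (F OR F).
(i) tenure ≥ 24 mo. — fails.
(ii) no CBA — not satisfied.
(a): F AND F → false.
(b) not employee-requested — holds.
(c) fixed location — not satisfied.
(2) = F OR T OR F = true.
So Overall is not satisfied (F AND T).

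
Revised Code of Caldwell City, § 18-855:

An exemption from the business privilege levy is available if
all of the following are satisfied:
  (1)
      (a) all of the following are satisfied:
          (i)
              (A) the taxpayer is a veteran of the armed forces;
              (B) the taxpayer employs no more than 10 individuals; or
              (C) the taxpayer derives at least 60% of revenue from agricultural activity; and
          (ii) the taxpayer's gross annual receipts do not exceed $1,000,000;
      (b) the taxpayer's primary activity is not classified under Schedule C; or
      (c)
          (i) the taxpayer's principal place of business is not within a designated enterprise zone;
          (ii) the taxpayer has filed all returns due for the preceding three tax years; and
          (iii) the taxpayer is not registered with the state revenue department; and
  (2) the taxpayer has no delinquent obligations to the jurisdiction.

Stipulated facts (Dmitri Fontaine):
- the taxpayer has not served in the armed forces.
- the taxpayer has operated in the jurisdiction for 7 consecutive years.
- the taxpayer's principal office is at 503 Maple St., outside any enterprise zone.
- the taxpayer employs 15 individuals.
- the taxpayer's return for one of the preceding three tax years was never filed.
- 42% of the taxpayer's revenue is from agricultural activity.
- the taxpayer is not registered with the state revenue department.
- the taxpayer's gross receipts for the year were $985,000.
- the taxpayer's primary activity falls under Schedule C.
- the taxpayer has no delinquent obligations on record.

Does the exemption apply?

(A) veteran — not met.
(B) ≤ 10 employees — not met.
(C) ≥60% agricultural — not satisfied.
(i): F OR F OR F → false.
(ii) receipts ≤ $1,000,000 — satisfied.
(a) = F AND T = false.
(b) not (Schedule C activity) — not satisfied.
(i) not (in enterprise zone) — met.
(ii) returns current — fails.
(iii) not (state-registered) — met.
(c) = T AND F AND T = false.
(1): F OR F OR F → false.
(2) no delinquency — met.
So Overall is not satisfied (F AND T).

No — not exempt.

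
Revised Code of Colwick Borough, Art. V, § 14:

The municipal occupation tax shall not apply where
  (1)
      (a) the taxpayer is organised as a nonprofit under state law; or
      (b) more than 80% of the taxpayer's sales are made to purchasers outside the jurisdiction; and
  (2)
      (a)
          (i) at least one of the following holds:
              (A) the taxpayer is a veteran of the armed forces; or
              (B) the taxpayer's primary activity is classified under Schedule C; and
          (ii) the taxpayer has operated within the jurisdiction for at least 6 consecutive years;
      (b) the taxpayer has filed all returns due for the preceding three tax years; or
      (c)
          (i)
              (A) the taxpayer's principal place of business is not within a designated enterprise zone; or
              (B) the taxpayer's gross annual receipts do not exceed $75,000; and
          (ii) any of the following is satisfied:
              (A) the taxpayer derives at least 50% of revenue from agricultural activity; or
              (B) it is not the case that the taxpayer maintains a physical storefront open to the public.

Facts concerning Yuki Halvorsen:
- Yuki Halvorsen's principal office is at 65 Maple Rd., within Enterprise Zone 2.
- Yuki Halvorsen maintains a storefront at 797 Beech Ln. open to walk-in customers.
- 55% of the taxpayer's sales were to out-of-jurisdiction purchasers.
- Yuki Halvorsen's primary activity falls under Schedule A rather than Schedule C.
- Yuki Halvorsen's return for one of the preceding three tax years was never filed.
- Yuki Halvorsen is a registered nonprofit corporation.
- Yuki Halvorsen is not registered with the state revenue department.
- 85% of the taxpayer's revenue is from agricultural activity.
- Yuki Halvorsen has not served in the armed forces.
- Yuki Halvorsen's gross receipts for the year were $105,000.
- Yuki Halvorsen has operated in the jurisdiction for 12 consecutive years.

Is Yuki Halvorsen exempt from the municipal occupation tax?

No — not exempt.

(a) nonprofit — met.
(b) >80% out-of-jur. sales — fails.
So (1) is satisfied (T OR F).
(A) veteran — not met.
(B) Schedule C activity — fails.
So (i) is not satisfied (F OR F).
(ii) ≥ 6 yrs in jurisdiction — holds.
So (a) is not satisfied (F AND T).
(b) returns current — fails.
(A) not (in enterprise zone) — fails.
(B) receipts ≤ $75,000 — fails.
(i): F OR F → false.
(A) ≥50% agricultural — holds.
(B) not (has storefront) — not satisfied.
So (ii) is satisfied (T OR F).
(c) = F AND T = false.
(2): F OR F OR F → false.
Overall: T AND F → false.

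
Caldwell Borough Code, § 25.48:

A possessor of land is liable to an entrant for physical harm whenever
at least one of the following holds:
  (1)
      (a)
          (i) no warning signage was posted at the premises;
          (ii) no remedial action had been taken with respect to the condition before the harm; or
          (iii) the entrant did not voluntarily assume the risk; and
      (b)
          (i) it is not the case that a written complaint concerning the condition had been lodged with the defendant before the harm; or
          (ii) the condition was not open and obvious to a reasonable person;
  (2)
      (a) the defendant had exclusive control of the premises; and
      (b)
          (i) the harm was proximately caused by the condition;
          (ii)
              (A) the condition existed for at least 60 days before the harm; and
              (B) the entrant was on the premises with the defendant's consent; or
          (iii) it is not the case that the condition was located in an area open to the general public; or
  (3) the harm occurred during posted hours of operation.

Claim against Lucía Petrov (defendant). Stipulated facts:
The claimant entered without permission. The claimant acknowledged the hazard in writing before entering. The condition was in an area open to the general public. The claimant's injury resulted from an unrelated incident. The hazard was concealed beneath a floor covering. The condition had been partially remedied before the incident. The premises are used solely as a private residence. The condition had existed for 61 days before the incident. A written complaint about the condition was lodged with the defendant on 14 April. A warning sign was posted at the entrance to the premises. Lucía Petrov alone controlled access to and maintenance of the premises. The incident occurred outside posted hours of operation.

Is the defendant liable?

No — not liable.

(i) no signage posted — not satisfied.
(ii) no remedial action — not satisfied.
(iii) no assumed risk — not satisfied.
(a): F OR F OR F → false.
(i) not (complaint lodged) — fails.
(ii) not open/obvious — met.
(b): F OR T → true.
(1): F AND T → false.
(a) exclusive control — holds.
(i) proximate cause — not met.
(A) condition ≥60 days old — met.
(B) consent to enter — not met.
(ii): T AND F → false.
(iii) not (public area) — fails.
(b) = F OR F OR F = false.
(2) = T AND F = false.
(3) during posted hours — fails.
Overall = F OR F OR F = false.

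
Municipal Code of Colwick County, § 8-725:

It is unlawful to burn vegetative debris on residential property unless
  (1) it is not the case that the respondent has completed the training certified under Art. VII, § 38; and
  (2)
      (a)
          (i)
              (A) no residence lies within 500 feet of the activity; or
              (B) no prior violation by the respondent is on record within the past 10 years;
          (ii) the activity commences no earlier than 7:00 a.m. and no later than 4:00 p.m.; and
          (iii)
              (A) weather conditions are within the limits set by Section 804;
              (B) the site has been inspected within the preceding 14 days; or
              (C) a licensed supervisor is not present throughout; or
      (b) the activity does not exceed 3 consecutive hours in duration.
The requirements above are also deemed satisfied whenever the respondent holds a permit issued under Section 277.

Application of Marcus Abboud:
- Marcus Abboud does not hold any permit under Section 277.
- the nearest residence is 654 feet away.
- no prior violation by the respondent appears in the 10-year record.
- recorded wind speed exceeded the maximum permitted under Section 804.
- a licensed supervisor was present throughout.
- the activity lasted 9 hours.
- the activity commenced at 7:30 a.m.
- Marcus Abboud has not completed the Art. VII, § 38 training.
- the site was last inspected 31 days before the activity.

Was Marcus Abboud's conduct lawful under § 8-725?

No — unlawful.

(1) not (training certified) — holds.
(A) no residence in 500 ft — met.
(B) no prior violation — met.
(i): T OR T → true.
(ii) start within hours — satisfied.
(A) weather ok — fails.
(B) site inspected — not met.
(C) not (supervisor present) — not met.
(iii): F OR F OR F → false.
So (a) is not satisfied (T AND T AND F).
(b) ≤ 3 hrs duration — not met.
(2) = F OR F = false.
Overall: T AND F → false.
Exception (holds permit) — not satisfied.
Result: main false OR exception false → false.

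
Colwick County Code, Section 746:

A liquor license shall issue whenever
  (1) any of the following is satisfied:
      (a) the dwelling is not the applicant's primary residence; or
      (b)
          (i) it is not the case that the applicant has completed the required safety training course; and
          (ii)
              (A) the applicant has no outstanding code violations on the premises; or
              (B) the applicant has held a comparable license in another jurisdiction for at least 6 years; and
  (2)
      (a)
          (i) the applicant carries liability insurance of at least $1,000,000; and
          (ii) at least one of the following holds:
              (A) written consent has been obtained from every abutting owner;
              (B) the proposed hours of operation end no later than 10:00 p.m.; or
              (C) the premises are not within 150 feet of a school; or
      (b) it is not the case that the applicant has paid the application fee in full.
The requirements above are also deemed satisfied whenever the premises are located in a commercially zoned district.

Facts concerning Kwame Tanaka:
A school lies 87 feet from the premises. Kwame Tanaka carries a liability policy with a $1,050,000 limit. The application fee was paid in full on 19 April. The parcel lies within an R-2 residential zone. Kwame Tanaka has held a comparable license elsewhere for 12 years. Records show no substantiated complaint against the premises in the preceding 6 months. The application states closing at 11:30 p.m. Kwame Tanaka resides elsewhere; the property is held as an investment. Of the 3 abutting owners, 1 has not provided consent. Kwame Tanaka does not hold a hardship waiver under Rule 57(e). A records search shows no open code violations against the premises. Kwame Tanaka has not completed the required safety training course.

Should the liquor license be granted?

(a) not (primary residence) — holds.
(i) not (safety training) — holds.
(A) no code violations — holds.
(B) prior license ≥ 6 yr — holds.
(ii) = T OR T = true.
So (b) is satisfied (T AND T).
So (1) is satisfied (T OR T).
(i) insurance ≥ $1,000,000 — satisfied.
(A) all abutters consent — not satisfied.
(B) closes by 10 p.m. — fails.
(C) ≥150 ft from school — not satisfied.
(ii) = F OR F OR F = false.
So (a) is not satisfied (T AND F).
(b) not (fee paid) — not met.
(2) = F OR F = false.
Overall = T AND F = false.
Exception (commercially zoned) — not satisfied.
Result: main false OR exception false → false.

No — denied.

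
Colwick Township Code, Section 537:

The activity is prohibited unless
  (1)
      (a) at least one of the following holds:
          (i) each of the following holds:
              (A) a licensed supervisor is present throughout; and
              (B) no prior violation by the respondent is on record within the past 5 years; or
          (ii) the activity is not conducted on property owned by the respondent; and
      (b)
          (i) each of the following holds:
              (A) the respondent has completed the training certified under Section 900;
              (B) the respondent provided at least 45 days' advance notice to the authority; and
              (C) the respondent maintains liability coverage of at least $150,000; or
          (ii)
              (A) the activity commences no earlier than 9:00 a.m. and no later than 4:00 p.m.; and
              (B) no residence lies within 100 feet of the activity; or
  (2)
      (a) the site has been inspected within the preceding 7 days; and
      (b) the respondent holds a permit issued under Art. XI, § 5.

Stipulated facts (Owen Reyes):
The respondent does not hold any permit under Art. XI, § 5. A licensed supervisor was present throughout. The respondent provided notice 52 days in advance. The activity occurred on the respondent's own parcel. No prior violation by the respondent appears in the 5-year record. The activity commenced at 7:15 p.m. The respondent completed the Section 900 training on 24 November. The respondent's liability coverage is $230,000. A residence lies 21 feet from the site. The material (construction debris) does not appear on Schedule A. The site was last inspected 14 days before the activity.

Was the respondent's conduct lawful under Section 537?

(A) supervisor present — holds.
(B) no prior violation — met.
(i): T AND T → true.
(ii) not (own property) — fails.
(a): T OR F → true.
(A) training certified — satisfied.
(B) ≥45 days' notice — met.
(C) coverage ≥ $150,000 — met.
(i) = T AND T AND T = true.
(A) start within hours — not met.
(B) no residence in 100 ft — not satisfied.
(ii) = F AND F = false.
So (b) is satisfied (T OR F).
(1) = T AND T = true.
(a) site inspected — not met.
(b) holds permit — fails.
So (2) is not satisfied (F AND F).
Overall: T OR F → true.

Yes — lawful.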